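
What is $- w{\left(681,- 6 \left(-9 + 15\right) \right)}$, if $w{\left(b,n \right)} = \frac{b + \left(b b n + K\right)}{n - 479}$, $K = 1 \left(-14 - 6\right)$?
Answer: $- \frac{3338947}{103} \approx -32417.0$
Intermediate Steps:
$K = -20$ ($K = 1 \left(-20\right) = -20$)
$w{\left(b,n \right)} = \frac{-20 + b + n b^{2}}{-479 + n}$ ($w{\left(b,n \right)} = \frac{b + \left(b b n - 20\right)}{n - 479} = \frac{b + \left(b^{2} n - 20\right)}{-479 + n} = \frac{b + \left(n b^{2} - 20\right)}{-479 + n} = \frac{b + \left(-20 + n b^{2}\right)}{-479 + n} = \frac{-20 + b + n b^{2}}{-479 + n}$)
$- w{\left(681,- 6 \left(-9 + 15\right) \right)} = - \frac{-20 + 681 + - 6 \left(-9 + 15\right) 681^{2}}{-479 - 6 \left(-9 + 15\right)} = - \frac{-20 + 681 + \left(-6\right) 6 \cdot 463761}{-479 - 36} = - \frac{-20 + 681 - 16695396}{-479 - 36} = - \frac{-20 + 681 - 16695396}{-515} = - \frac{\left(-1\right) \left(-16694735\right)}{515} = \left(-1\right) \frac{3338947}{103} = - \frac{3338947}{103}$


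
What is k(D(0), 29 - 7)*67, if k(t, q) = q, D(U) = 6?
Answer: 1474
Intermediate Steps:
k(D(0), 29 - 7)*67 = (29 - 7)*67 = 22*67 = 1474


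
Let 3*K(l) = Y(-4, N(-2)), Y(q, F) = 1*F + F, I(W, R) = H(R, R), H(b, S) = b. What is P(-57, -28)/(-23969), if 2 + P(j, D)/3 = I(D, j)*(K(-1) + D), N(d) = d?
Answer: -5010/23969 ≈ -0.20902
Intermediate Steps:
I(W, R) = R
Y(q, F) = 2*F (Y(q, F) = F + F = 2*F)
K(l) = -4/3 (K(l) = (2*(-2))/3 = (⅓)*(-4) = -4/3)
P(j, D) = -6 + 3*j*(-4/3 + D) (P(j, D) = -6 + 3*(j*(-4/3 + D)) = -6 + 3*j*(-4/3 + D))
P(-57, -28)/(-23969) = (-6 - 4*(-57) + 3*(-28)*(-57))/(-23969) = (-6 + 228 + 4788)*(-1/23969) = 5010*(-1/23969) = -5010/23969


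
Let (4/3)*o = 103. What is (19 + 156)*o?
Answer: 54075/4 ≈ 13519.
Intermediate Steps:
o = 309/4 (o = (3/4)*103 = 309/4 ≈ 77.250)
(19 + 156)*o = (19 + 156)*(309/4) = 175*(309/4) = 54075/4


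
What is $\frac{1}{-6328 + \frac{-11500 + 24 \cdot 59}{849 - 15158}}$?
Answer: $- \frac{14309}{90537268} \approx -0.00015805$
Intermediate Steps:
$\frac{1}{-6328 + \frac{-11500 + 24 \cdot 59}{849 - 15158}} = \frac{1}{-6328 + \frac{-11500 + 1416}{-14309}} = \frac{1}{-6328 - - \frac{10084}{14309}} = \frac{1}{-6328 + \frac{10084}{14309}} = \frac{1}{- \frac{90537268}{14309}} = - \frac{14309}{90537268}$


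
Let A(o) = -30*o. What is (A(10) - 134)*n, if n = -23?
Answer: 9982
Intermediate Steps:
A(o) = -30*o
(A(10) - 134)*n = (-30*10 - 134)*(-23) = (-300 - 134)*(-23) = -434*(-23) = 9982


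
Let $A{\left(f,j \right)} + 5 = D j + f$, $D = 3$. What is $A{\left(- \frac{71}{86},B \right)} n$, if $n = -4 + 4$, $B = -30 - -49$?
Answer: $0$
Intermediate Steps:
$B = 19$ ($B = -30 + 49 = 19$)
$n = 0$
$A{\left(f,j \right)} = -5 + f + 3 j$ ($A{\left(f,j \right)} = -5 + \left(3 j + f\right) = -5 + \left(f + 3 j\right) = -5 + f + 3 j$)
$A{\left(- \frac{71}{86},B \right)} n = \left(-5 - \frac{71}{86} + 3 \cdot 19\right) 0 = \left(-5 - \frac{71}{86} + 57\right) 0 = \frac{4401}{86} \cdot 0 = 0$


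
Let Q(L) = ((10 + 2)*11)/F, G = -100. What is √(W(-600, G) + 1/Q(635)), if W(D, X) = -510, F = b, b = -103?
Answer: I*√2224959/66 ≈ 22.6*I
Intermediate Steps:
F = -103
Q(L) = -132/103 (Q(L) = ((10 + 2)*11)/(-103) = (12*11)*(-1/103) = 132*(-1/103) = -132/103)
√(W(-600, G) + 1/Q(635)) = √(-510 + 1/(-132/103)) = √(-510 - 103/132) = √(-67423/132) = I*√2224959/66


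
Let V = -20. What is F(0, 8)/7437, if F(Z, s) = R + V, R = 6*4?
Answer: 4/7437 ≈ 0.00053785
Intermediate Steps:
R = 24
F(Z, s) = 4 (F(Z, s) = 24 - 20 = 4)
F(0, 8)/7437 = 4/7437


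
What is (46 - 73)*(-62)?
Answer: 1674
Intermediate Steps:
(46 - 73)*(-62) = -27*(-62) = 1674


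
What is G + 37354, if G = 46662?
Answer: 84016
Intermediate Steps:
G + 37354 = 46662 + 37354 = 84016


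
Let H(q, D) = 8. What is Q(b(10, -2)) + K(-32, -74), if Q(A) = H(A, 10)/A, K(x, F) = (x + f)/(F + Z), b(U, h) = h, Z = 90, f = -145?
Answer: -241/16 ≈ -15.063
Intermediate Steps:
K(x, F) = (-145 + x)/(90 + F) (K(x, F) = (x - 145)/(F + 90) = (-145 + x)/(90 + F))
Q(A) = 8/A
Q(b(10, -2)) + K(-32, -74) = 8/(-2) + (-145 - 32)/(90 - 74) = 8*(-½) - 177/16 = -4 + (1/16)*(-177) = -4 - 177/16 = -241/16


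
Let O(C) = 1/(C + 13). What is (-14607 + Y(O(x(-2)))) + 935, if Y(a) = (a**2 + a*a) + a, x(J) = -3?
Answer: -341797/25 ≈ -13672.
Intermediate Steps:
O(C) = 1/(13 + C)
Y(a) = a + 2*a**2 (Y(a) = (a**2 + a**2) + a = 2*a**2 + a = a + 2*a**2)
(-14607 + Y(O(x(-2)))) + 935 = (-14607 + (1 + 2/(13 - 3))/(13 - 3)) + 935 = (-14607 + (1 + 2/10)/10) + 935 = (-14607 + (1 + 2*(1/10))/10) + 935 = (-14607 + (1 + 1/5)/10) + 935 = (-14607 + (1/10)*(6/5)) + 935 = (-14607 + 3/25) + 935 = -365172/25 + 935 = -341797/25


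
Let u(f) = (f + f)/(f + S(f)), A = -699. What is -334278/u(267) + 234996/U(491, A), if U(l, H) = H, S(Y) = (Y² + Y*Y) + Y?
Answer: -20873733764/233 ≈ -8.9587e+7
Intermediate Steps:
S(Y) = Y + 2*Y² (S(Y) = (Y² + Y²) + Y = 2*Y² + Y = Y + 2*Y²)
u(f) = 2*f/(f + f*(1 + 2*f)) (u(f) = (f + f)/(f + f*(1 + 2*f)) = (2*f)/(f + f*(1 + 2*f)) = 2*f/(f + f*(1 + 2*f)))
-334278/u(267) + 234996/U(491, A) = -334278/(1/(1 + 267)) + 234996/(-699) = -334278/(1/268) + 234996*(-1/699) = -334278/1/268 - 78332/233 = -334278*268 - 78332/233 = -89586504 - 78332/233 = -20873733764/233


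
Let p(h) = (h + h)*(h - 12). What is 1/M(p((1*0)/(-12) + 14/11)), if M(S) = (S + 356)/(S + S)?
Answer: -1652/9943 ≈ -0.16615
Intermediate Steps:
p(h) = 2*h*(-12 + h) (p(h) = (2*h)*(-12 + h) = 2*h*(-12 + h))
M(S) = (356 + S)/(2*S) (M(S) = (356 + S)/((2*S)) = (356 + S)*(1/(2*S)) = (356 + S)/(2*S))
1/M(p((1*0)/(-12) + 14/11)) = 1/((356 + 2*((1*0)/(-12) + 14/11)*(-12 + ((1*0)/(-12) + 14/11)))/(2*((2*((1*0)/(-12) + 14/11)*(-12 + ((1*0)/(-12) + 14/11)))))) = 1/((356 + 2*(0*(-1/12) + 14*(1/11))*(-12 + (0*(-1/12) + 14*(1/11))))/(2*((2*(0*(-1/12) + 14*(1/11))*(-12 + (0*(-1/12) + 14*(1/11))))))) = 1/((356 + 2*(0 + 14/11)*(-12 + (0 + 14/11)))/(2*((2*(0 + 14/11)*(-12 + (0 + 14/11)))))) = 1/((356 + 2*(14/11)*(-12 + 14/11))/(2*((2*(14/11)*(-12 + 14/11))))) = 1/((356 + 2*(14/11)*(-118/11))/(2*((2*(14/11)*(-118/11))))) = 1/((356 - 3304/121)/(2*(-3304/121))) = 1/((1/2)*(-121/3304)*(39772/121)) = 1/(-9943/1652) = -1652/9943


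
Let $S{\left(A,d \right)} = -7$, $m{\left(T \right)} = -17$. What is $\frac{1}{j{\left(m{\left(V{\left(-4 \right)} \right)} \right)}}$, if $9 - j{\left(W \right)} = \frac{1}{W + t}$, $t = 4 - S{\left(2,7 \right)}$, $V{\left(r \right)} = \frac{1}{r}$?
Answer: $\frac{6}{55} \approx 0.10909$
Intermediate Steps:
$t = 11$ ($t = 4 - -7 = 4 + 7 = 11$)
$j{\left(W \right)} = 9 - \frac{1}{11 + W}$ ($j{\left(W \right)} = 9 - \frac{1}{W + 11} = 9 - \frac{1}{11 + W}$)
$\frac{1}{j{\left(m{\left(V{\left(-4 \right)} \right)} \right)}} = \frac{1}{\frac{1}{11 - 17} \left(98 + 9 \left(-17\right)\right)} = \frac{1}{\frac{1}{-6} \left(98 - 153\right)} = \frac{1}{\left(- \frac{1}{6}\right) \left(-55\right)} = \frac{1}{\frac{55}{6}} = \frac{6}{55}$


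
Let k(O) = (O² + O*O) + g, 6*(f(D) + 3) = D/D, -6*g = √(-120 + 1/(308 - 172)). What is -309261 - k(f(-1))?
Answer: -5566987/18 + I*√554846/408 ≈ -3.0928e+5 + 1.8257*I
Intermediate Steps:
g = -I*√554846/408 (g = -√(-120 + 1/(308 - 172))/6 = -√(-120 + 1/136)/6 = -I*√554846/408 ≈ -1.8257*I)
f(D) = -17/6 (f(D) = -3 + (D/D)/6 = -3 + (⅙)*1 = -3 + ⅙ = -17/6)
k(O) = 2*O² - I*√554846/408 (k(O) = (O² + O*O) - I*√554846/408 = (O² + O²) - I*√554846/408 = 2*O² - I*√554846/408)
-309261 - k(f(-1)) = -309261 - (2*(-17/6)² - I*√554846/408) = -309261 - (2*(289/36) - I*√554846/408) = -309261 - (289/18 - I*√554846/408) = -309261 + (-289/18 + I*√554846/408) = -5566987/18 + I*√554846/408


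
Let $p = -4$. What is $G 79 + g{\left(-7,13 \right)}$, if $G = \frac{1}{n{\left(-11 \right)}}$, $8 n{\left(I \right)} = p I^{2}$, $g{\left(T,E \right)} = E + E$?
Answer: $\frac{2988}{121} \approx 24.694$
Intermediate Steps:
$g{\left(T,E \right)} = 2 E$
$n{\left(I \right)} = - \frac{I^{2}}{2}$ ($n{\left(I \right)} = \frac{\left(-4\right) I^{2}}{8} = - \frac{I^{2}}{2}$)
$G = - \frac{2}{121}$ ($G = \frac{1}{\left(- \frac{1}{2}\right) \left(-11\right)^{2}} = \frac{1}{\left(- \frac{1}{2}\right) 121} = \frac{1}{- \frac{121}{2}} = - \frac{2}{121} \approx -0.016529$)
$G 79 + g{\left(-7,13 \right)} = \left(- \frac{2}{121}\right) 79 + 2 \cdot 13 = - \frac{158}{121} + 26 = \frac{2988}{121}$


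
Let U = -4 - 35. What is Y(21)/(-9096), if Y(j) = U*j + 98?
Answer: 721/9096 ≈ 0.079266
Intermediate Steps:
U = -39
Y(j) = 98 - 39*j (Y(j) = -39*j + 98 = 98 - 39*j)
Y(21)/(-9096) = (98 - 39*21)/(-9096) = (98 - 819)*(-1/9096) = -721*(-1/9096) = 721/9096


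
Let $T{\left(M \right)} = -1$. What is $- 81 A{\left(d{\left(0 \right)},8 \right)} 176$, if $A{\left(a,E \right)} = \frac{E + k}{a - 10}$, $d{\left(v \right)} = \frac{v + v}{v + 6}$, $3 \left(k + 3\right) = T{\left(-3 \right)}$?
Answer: $\frac{33264}{5} \approx 6652.8$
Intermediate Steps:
$k = - \frac{10}{3}$ ($k = -3 + \frac{1}{3} \left(-1\right) = -3 - \frac{1}{3} = - \frac{10}{3} \approx -3.3333$)
$d{\left(v \right)} = \frac{2 v}{6 + v}$
$A{\left(a,E \right)} = \frac{- \frac{10}{3} + E}{-10 + a}$ ($A{\left(a,E \right)} = \frac{E - \frac{10}{3}}{a - 10} = \frac{- \frac{10}{3} + E}{-10 + a}$)
$- 81 A{\left(d{\left(0 \right)},8 \right)} 176 = - 81 \frac{- \frac{10}{3} + 8}{-10 + 2 \cdot 0 \frac{1}{6 + 0}} \cdot 176 = - 81 \frac{1}{-10 + 2 \cdot 0 \cdot \frac{1}{6}} \cdot \frac{14}{3} \cdot 176 = - 81 \frac{1}{-10 + 0} \cdot \frac{14}{3} \cdot 176 = - 81 \frac{1}{-10} \cdot \frac{14}{3} \cdot 176 = - 81 \left(\left(- \frac{1}{10}\right) \frac{14}{3}\right) 176 = \left(-81\right) \left(- \frac{7}{15}\right) 176 = \frac{189}{5} \cdot 176 = \frac{33264}{5}$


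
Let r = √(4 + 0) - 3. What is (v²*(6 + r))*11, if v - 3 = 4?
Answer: 2695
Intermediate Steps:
v = 7 (v = 3 + 4 = 7)
r = -1 (r = √4 - 3 = 2 - 3 = -1)
(v²*(6 + r))*11 = (7²*(6 - 1))*11 = (49*5)*11 = 245*11 = 2695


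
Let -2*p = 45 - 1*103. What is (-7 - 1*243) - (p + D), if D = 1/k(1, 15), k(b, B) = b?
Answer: -280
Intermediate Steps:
D = 1 (D = 1/1 = 1)
p = 29 (p = -(45 - 1*103)/2 = -(45 - 103)/2 = -½*(-58) = 29)
(-7 - 1*243) - (p + D) = (-7 - 1*243) - (29 + 1) = (-7 - 243) - 1*30 = -250 - 30 = -280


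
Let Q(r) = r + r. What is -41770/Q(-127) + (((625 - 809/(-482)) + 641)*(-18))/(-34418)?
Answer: 173934000133/1053431726 ≈ 165.11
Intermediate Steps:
Q(r) = 2*r
-41770/Q(-127) + (((625 - 809/(-482)) + 641)*(-18))/(-34418) = -41770/(2*(-127)) + (((625 - 809/(-482)) + 641)*(-18))/(-34418) = -41770/(-254) + (((625 - 809*(-1/482)) + 641)*(-18))*(-1/34418) = -41770*(-1/254) + (((625 + 809/482) + 641)*(-18))*(-1/34418) = 20885/127 + ((302059/482 + 641)*(-18))*(-1/34418) = 20885/127 + ((611021/482)*(-18))*(-1/34418) = 20885/127 - 5499189/241*(-1/34418) = 20885/127 + 5499189/8294738 = 173934000133/1053431726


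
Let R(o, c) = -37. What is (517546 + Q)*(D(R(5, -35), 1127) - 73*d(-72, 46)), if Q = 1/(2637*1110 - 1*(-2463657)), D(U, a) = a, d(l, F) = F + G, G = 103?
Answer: -9067334886814750/1796909 ≈ -5.0461e+9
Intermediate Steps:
d(l, F) = 103 + F (d(l, F) = F + 103 = 103 + F)
Q = 1/5390727 (Q = 1/(2927070 + 2463657) = 1/5390727 ≈ 1.8550e-7)
(517546 + Q)*(D(R(5, -35), 1127) - 73*d(-72, 46)) = (517546 + 1/5390727)*(1127 - 73*(103 + 46)) = 2789949195943*(1127 - 73*149)/5390727 = 2789949195943*(1127 - 10877)/5390727 = (2789949195943/5390727)*(-9750) = -9067334886814750/1796909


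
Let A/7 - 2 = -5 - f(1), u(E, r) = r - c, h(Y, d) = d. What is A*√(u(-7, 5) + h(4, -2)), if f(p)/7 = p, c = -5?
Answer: -140*√2 ≈ -197.99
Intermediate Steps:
f(p) = 7*p
u(E, r) = 5 + r (u(E, r) = r - 1*(-5) = r + 5 = 5 + r)
A = -70 (A = 14 + 7*(-5 - 7) = 14 + 7*(-12) = 14 - 84 = -70)
A*√(u(-7, 5) + h(4, -2)) = -70*√((5 + 5) - 2) = -70*√(10 - 2) = -140*√2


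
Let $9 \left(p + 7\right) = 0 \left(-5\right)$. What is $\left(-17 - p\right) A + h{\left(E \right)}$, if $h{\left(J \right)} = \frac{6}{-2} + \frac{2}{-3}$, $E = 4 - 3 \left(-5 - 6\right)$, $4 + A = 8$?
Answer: $- \frac{131}{3} \approx -43.667$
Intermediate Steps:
$A = 4$ ($A = -4 + 8 = 4$)
$E = 37$ ($E = 4 - 3 \left(-5 - 6\right) = 4 - -33 = 4 + 33 = 37$)
$h{\left(J \right)} = - \frac{11}{3}$ ($h{\left(J \right)} = 6 \left(- \frac{1}{2}\right) + 2 \left(- \frac{1}{3}\right) = -3 - \frac{2}{3} = - \frac{11}{3}$)
$p = -7$ ($p = -7 + \frac{0 \left(-5\right)}{9} = -7 + \frac{1}{9} \cdot 0 = -7 + 0 = -7$)
$\left(-17 - p\right) A + h{\left(E \right)} = \left(-17 - -7\right) 4 - \frac{11}{3} = \left(-17 + 7\right) 4 - \frac{11}{3} = \left(-10\right) 4 - \frac{11}{3} = -40 - \frac{11}{3} = - \frac{131}{3}$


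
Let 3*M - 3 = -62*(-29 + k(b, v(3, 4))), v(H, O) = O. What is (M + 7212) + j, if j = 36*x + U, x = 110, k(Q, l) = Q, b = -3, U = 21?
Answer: 35566/3 ≈ 11855.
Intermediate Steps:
M = 1987/3 (M = 1 + (-62*(-29 - 3))/3 = 1 + (-62*(-32))/3 = 1 + (1/3)*1984 = 1 + 1984/3 = 1987/3 ≈ 662.33)
j = 3981 (j = 36*110 + 21 = 3960 + 21 = 3981)
(M + 7212) + j = (1987/3 + 7212) + 3981 = 23623/3 + 3981 = 35566/3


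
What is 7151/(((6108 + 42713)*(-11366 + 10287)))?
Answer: -7151/52677859 ≈ -0.00013575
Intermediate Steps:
7151/(((6108 + 42713)*(-11366 + 10287))) = 7151/((48821*(-1079))) = 7151/(-52677859) = 7151*(-1/52677859) = -7151/52677859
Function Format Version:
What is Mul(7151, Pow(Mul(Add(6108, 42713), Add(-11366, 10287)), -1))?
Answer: Rational(-7151, 52677859) ≈ -0.00013575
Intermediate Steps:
Mul(7151, Pow(Mul(Add(6108, 42713), Add(-11366, 10287)), -1)) = Mul(7151, Pow(Mul(48821, -1079), -1)) = Mul(7151, Pow(-52677859, -1)) = Mul(7151, Rational(-1, 52677859)) = Rational(-7151, 52677859)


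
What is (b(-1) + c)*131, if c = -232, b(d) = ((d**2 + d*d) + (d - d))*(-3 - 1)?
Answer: -31440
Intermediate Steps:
b(d) = -8*d**2 (b(d) = ((d**2 + d**2) + 0)*(-4) = (2*d**2 + 0)*(-4) = (2*d**2)*(-4) = -8*d**2)
(b(-1) + c)*131 = (-8*(-1)**2 - 232)*131 = (-8*1 - 232)*131 = (-8 - 232)*131 = -240*131 = -31440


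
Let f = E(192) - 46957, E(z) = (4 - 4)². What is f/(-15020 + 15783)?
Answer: -46957/763 ≈ -61.543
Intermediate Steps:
E(z) = 0 (E(z) = 0² = 0)
f = -46957 (f = 0 - 46957 = -46957)
f/(-15020 + 15783) = -46957/(-15020 + 15783) = -46957/763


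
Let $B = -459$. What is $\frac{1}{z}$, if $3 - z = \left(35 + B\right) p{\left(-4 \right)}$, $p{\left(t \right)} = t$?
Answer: $- \frac{1}{1693} \approx -0.00059067$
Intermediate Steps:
$z = -1693$ ($z = 3 - \left(35 - 459\right) \left(-4\right) = 3 - \left(-424\right) \left(-4\right) = 3 - 1696 = -1693$)
$\frac{1}{z} = \frac{1}{-1693} = - \frac{1}{1693}$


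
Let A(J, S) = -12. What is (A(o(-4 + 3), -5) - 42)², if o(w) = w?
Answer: 2916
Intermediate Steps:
(A(o(-4 + 3), -5) - 42)² = (-12 - 42)² = (-54)² = 2916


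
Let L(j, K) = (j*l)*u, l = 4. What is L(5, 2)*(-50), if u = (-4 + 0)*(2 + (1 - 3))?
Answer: 0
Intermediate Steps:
u = 0 (u = -4*(2 - 2) = -4*0 = 0)
L(j, K) = 0 (L(j, K) = (j*4)*0 = (4*j)*0 = 0)
L(5, 2)*(-50) = 0*(-50) = 0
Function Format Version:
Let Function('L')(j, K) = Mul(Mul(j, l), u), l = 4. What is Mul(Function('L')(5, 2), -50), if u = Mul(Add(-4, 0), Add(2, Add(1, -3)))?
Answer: 0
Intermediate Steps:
u = 0 (u = Mul(-4, Add(2, -2)) = Mul(-4, 0) = 0)
Function('L')(j, K) = 0 (Function('L')(j, K) = Mul(Mul(j, 4), 0) = Mul(Mul(4, j), 0) = 0)
Mul(Function('L')(5, 2), -50) = Mul(0, -50) = 0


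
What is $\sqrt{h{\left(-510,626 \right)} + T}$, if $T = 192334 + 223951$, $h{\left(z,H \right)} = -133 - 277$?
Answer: $5 \sqrt{16635} \approx 644.88$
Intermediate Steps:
$h{\left(z,H \right)} = -410$
$T = 416285$
$\sqrt{h{\left(-510,626 \right)} + T} = \sqrt{-410 + 416285} = \sqrt{415875} = 5 \sqrt{16635}$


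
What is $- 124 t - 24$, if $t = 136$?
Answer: $-16888$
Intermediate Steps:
$- 124 t - 24 = \left(-124\right) 136 - 24 = -16864 - 24 = -16888$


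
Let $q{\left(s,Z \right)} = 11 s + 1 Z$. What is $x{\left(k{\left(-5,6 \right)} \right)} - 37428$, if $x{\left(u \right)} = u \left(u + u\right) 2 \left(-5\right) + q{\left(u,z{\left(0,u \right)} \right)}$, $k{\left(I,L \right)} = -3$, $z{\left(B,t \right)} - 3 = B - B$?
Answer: $-37638$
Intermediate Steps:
$z{\left(B,t \right)} = 3$ ($z{\left(B,t \right)} = 3 + \left(B - B\right) = 3 + 0 = 3$)
$q{\left(s,Z \right)} = Z + 11 s$ ($q{\left(s,Z \right)} = 11 s + Z = Z + 11 s$)
$x{\left(u \right)} = 3 - 20 u^{2} + 11 u$ ($x{\left(u \right)} = u \left(u + u\right) 2 \left(-5\right) + \left(3 + 11 u\right) = u 2 u 2 \left(-5\right) + \left(3 + 11 u\right) = u 4 u \left(-5\right) + \left(3 + 11 u\right) = 4 u^{2} \left(-5\right) + \left(3 + 11 u\right) = - 20 u^{2} + \left(3 + 11 u\right) = 3 - 20 u^{2} + 11 u$)
$x{\left(k{\left(-5,6 \right)} \right)} - 37428 = \left(3 - 20 \left(-3\right)^{2} + 11 \left(-3\right)\right) - 37428 = \left(3 - 180 - 33\right) - 37428 = -210 - 37428 = -37638$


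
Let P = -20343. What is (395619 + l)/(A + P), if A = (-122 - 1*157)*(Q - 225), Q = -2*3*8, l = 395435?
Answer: 395527/27912 ≈ 14.171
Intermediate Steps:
Q = -48 (Q = -6*8 = -48)
A = 76167 (A = (-122 - 1*157)*(-48 - 225) = (-122 - 157)*(-273) = -279*(-273) = 76167)
(395619 + l)/(A + P) = (395619 + 395435)/(76167 - 20343) = 791054/55824 = 791054*(1/55824) = 395527/27912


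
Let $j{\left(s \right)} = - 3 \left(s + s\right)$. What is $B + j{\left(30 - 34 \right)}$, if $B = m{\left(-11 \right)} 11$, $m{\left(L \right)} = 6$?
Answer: $90$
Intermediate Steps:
$j{\left(s \right)} = - 6 s$ ($j{\left(s \right)} = - 3 \cdot 2 s = - 6 s$)
$B = 66$ ($B = 6 \cdot 11 = 66$)
$B + j{\left(30 - 34 \right)} = 66 - 6 \left(30 - 34\right) = 66 - -24 = 66 + 24 = 90$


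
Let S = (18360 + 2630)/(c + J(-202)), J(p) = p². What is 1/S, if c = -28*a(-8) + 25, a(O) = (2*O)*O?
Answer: 7449/4198 ≈ 1.7744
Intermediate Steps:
a(O) = 2*O²
c = -3559 (c = -56*(-8)² + 25 = -56*64 + 25 = -28*128 + 25 = -3584 + 25 = -3559)
S = 4198/7449 (S = (18360 + 2630)/(-3559 + (-202)²) = 20990/(-3559 + 40804) = 20990/37245 = 20990*(1/37245) = 4198/7449 ≈ 0.56357)
1/S = 1/(4198/7449) = 7449/4198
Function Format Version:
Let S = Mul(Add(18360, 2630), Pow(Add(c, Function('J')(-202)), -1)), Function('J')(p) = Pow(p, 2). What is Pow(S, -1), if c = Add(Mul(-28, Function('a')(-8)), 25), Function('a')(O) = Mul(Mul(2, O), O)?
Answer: Rational(7449, 4198) ≈ 1.7744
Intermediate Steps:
Function('a')(O) = Mul(2, Pow(O, 2))
c = -3559 (c = Add(Mul(-28, Mul(2, Pow(-8, 2))), 25) = Add(Mul(-28, Mul(2, 64)), 25) = Add(Mul(-28, 128), 25) = Add(-3584, 25) = -3559)
S = Rational(4198, 7449) (S = Mul(Add(18360, 2630), Pow(Add(-3559, Pow(-202, 2)), -1)) = Mul(20990, Pow(Add(-3559, 40804), -1)) = Mul(20990, Pow(37245, -1)) = Mul(20990, Rational(1, 37245)) = Rational(4198, 7449) ≈ 0.56357)
Pow(S, -1) = Pow(Rational(4198, 7449), -1) = Rational(7449, 4198)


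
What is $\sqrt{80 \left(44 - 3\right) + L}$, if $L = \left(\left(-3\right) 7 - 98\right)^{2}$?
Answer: $\sqrt{17441} \approx 132.06$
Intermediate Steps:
$L = 14161$ ($L = \left(-21 - 98\right)^{2} = \left(-119\right)^{2} = 14161$)
$\sqrt{80 \left(44 - 3\right) + L} = \sqrt{80 \left(44 - 3\right) + 14161} = \sqrt{80 \cdot 41 + 14161} = \sqrt{3280 + 14161} = \sqrt{17441}$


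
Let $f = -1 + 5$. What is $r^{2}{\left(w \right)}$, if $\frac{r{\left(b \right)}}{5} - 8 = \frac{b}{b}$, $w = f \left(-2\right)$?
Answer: $2025$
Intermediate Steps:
$f = 4$
$w = -8$ ($w = 4 \left(-2\right) = -8$)
$r{\left(b \right)} = 45$ ($r{\left(b \right)} = 40 + 5 \frac{b}{b} = 40 + 5 \cdot 1 = 40 + 5 = 45$)
$r^{2}{\left(w \right)} = 45^{2} = 2025$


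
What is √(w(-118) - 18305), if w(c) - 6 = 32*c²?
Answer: √427269 ≈ 653.66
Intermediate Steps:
w(c) = 6 + 32*c²
√(w(-118) - 18305) = √((6 + 32*(-118)²) - 18305) = √((6 + 32*13924) - 18305) = √((6 + 445568) - 18305) = √(445574 - 18305) = √427269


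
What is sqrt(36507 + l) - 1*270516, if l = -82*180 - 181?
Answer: -270516 + sqrt(21566) ≈ -2.7037e+5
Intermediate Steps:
l = -14941 (l = -14760 - 181 = -14941)
sqrt(36507 + l) - 1*270516 = sqrt(36507 - 14941) - 1*270516 = sqrt(21566) - 270516 = -270516 + sqrt(21566)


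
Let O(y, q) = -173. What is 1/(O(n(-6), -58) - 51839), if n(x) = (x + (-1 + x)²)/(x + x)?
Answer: -1/52012 ≈ -1.9226e-5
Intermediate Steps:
n(x) = (x + (-1 + x)²)/(2*x) (n(x) = (x + (-1 + x)²)/((2*x)) = (x + (-1 + x)²)*(1/(2*x)) = (x + (-1 + x)²)/(2*x))
1/(O(n(-6), -58) - 51839) = 1/(-173 - 51839) = 1/(-52012) = -1/52012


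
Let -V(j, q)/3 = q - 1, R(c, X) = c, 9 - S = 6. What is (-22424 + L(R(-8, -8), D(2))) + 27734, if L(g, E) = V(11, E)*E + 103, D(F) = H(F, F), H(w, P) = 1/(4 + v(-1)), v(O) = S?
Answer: 265255/49 ≈ 5413.4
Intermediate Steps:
S = 3 (S = 9 - 1*6 = 9 - 6 = 3)
v(O) = 3
V(j, q) = 3 - 3*q (V(j, q) = -3*(q - 1) = -3*(-1 + q) = 3 - 3*q)
H(w, P) = 1/7 (H(w, P) = 1/(4 + 3) = 1/7)
D(F) = 1/7
L(g, E) = 103 + E*(3 - 3*E) (L(g, E) = (3 - 3*E)*E + 103 = E*(3 - 3*E) + 103 = 103 + E*(3 - 3*E))
(-22424 + L(R(-8, -8), D(2))) + 27734 = (-22424 + (103 - 3*1/7*(-1 + 1/7))) + 27734 = (-22424 + (103 - 3*1/7*(-6/7))) + 27734 = (-22424 + (103 + 18/49)) + 27734 = (-22424 + 5065/49) + 27734 = -1093711/49 + 27734 = 265255/49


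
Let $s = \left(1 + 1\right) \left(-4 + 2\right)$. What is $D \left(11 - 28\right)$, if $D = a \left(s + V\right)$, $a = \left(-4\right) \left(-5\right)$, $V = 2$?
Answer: $680$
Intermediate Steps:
$a = 20$
$s = -4$ ($s = 2 \left(-2\right) = -4$)
$D = -40$ ($D = 20 \left(-4 + 2\right) = 20 \left(-2\right) = -40$)
$D \left(11 - 28\right) = - 40 \left(11 - 28\right) = \left(-40\right) \left(-17\right) = 680$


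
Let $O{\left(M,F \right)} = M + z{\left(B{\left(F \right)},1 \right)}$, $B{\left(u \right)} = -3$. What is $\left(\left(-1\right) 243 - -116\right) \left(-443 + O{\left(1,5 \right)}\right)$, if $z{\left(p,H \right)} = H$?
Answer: $56007$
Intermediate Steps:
$O{\left(M,F \right)} = 1 + M$ ($O{\left(M,F \right)} = M + 1 = 1 + M$)
$\left(\left(-1\right) 243 - -116\right) \left(-443 + O{\left(1,5 \right)}\right) = \left(\left(-1\right) 243 - -116\right) \left(-443 + \left(1 + 1\right)\right) = \left(-243 + 116\right) \left(-443 + 2\right) = \left(-127\right) \left(-441\right) = 56007$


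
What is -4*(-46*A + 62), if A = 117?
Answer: 21280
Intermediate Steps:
-4*(-46*A + 62) = -4*(-46*117 + 62) = -4*(-5382 + 62) = -4*(-5320) = 21280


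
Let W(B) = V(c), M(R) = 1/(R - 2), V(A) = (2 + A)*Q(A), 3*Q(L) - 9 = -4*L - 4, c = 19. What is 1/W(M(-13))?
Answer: -1/497 ≈ -0.0020121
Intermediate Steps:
Q(L) = 5/3 - 4*L/3 (Q(L) = 3 + (-4*L - 4)/3 = 3 + (-4 - 4*L)/3 = 3 + (-4/3 - 4*L/3) = 5/3 - 4*L/3)
V(A) = (2 + A)*(5/3 - 4*A/3)
M(R) = 1/(-2 + R)
W(B) = -497 (W(B) = -(-5 + 4*19)*(2 + 19)/3 = -⅓*(-5 + 76)*21 = -⅓*71*21 = -497)
1/W(M(-13)) = 1/(-497) = -1/497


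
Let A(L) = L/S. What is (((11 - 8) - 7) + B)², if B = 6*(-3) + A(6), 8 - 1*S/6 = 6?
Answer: 1849/4 ≈ 462.25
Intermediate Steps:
S = 12 (S = 48 - 6*6 = 48 - 36 = 12)
A(L) = L/12
B = -35/2 (B = 6*(-3) + (1/12)*6 = -18 + ½ = -35/2 ≈ -17.500)
(((11 - 8) - 7) + B)² = (((11 - 8) - 7) - 35/2)² = ((3 - 7) - 35/2)² = (-4 - 35/2)² = (-43/2)² = 1849/4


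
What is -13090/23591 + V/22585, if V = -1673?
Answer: -335105393/532802735 ≈ -0.62895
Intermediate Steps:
-13090/23591 + V/22585 = -13090/23591 - 1673/22585 = -335105393/532802735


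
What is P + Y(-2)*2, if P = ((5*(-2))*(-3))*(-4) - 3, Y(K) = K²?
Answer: -115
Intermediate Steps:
P = -123 (P = -10*(-3)*(-4) - 3 = 30*(-4) - 3 = -120 - 3 = -123)
P + Y(-2)*2 = -123 + (-2)²*2 = -123 + 4*2 = -123 + 8 = -115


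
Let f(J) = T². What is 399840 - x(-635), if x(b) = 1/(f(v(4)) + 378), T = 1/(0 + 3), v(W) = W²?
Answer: 1360655511/3403 ≈ 3.9984e+5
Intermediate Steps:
T = ⅓ (T = 1/3 = ⅓ ≈ 0.33333)
f(J) = ⅑ (f(J) = (⅓)² = ⅑)
x(b) = 9/3403 (x(b) = 1/(⅑ + 378) = 1/(3403/9) = 9/3403)
399840 - x(-635) = 399840 - 1*9/3403 = 399840 - 9/3403 = 1360655511/3403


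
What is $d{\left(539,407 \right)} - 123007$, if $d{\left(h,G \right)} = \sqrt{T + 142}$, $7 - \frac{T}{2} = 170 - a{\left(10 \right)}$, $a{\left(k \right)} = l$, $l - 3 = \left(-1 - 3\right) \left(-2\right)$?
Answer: $-123007 + 9 i \sqrt{2} \approx -1.2301 \cdot 10^{5} + 12.728 i$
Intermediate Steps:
$l = 11$ ($l = 3 + \left(-1 - 3\right) \left(-2\right) = 3 - -8 = 3 + 8 = 11$)
$a{\left(k \right)} = 11$
$T = -304$ ($T = 14 - 2 \left(170 - 11\right) = 14 - 318 = -304$)
$d{\left(h,G \right)} = 9 i \sqrt{2}$ ($d{\left(h,G \right)} = \sqrt{-304 + 142} = \sqrt{-162} = 9 i \sqrt{2}$)
$d{\left(539,407 \right)} - 123007 = 9 i \sqrt{2} - 123007 = -123007 + 9 i \sqrt{2}$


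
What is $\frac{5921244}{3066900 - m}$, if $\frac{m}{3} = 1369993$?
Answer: $- \frac{1973748}{347693} \approx -5.6767$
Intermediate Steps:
$m = 4109979$ ($m = 3 \cdot 1369993 = 4109979$)
$\frac{5921244}{3066900 - m} = \frac{5921244}{3066900 - 4109979} = \frac{5921244}{-1043079} = 5921244 \left(- \frac{1}{1043079}\right) = - \frac{1973748}{347693}$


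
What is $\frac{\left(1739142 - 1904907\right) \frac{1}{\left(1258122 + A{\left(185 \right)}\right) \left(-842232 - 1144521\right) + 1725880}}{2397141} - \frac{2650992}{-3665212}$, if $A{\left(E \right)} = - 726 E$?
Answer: $\frac{1182382404094616388981001}{1634739816670986390537996} \approx 0.72328$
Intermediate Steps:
$\frac{\left(1739142 - 1904907\right) \frac{1}{\left(1258122 + A{\left(185 \right)}\right) \left(-842232 - 1144521\right) + 1725880}}{2397141} - \frac{2650992}{-3665212} = \frac{\left(1739142 - 1904907\right) \frac{1}{\left(1258122 - 134310\right) \left(-842232 - 1144521\right) + 1725880}}{2397141} - \frac{2650992}{-3665212} = - \frac{165765}{\left(1258122 - 134310\right) \left(-1986753\right) + 1725880} \cdot \frac{1}{2397141} - - \frac{662748}{916303} = - \frac{165765}{1123812 \left(-1986753\right) + 1725880} \cdot \frac{1}{2397141} + \frac{662748}{916303} = - \frac{165765}{-2232736862436 + 1725880} \cdot \frac{1}{2397141} + \frac{662748}{916303} = - \frac{165765}{-2232735136556} \cdot \frac{1}{2397141} + \frac{662748}{916303} = \left(-165765\right) \left(- \frac{1}{2232735136556}\right) \frac{1}{2397141} + \frac{662748}{916303} = \frac{165765}{2232735136556} \cdot \frac{1}{2397141} + \frac{662748}{916303} = \frac{55255}{1784060312659662132} + \frac{662748}{916303} = \frac{1182382404094616388981001}{1634739816670986390537996}$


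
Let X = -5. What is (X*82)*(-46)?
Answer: 18860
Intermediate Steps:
(X*82)*(-46) = -5*82*(-46) = -410*(-46) = 18860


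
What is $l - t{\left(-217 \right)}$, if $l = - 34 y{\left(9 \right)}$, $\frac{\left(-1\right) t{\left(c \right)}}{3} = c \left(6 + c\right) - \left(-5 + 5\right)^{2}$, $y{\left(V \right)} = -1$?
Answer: $137395$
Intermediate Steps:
$t{\left(c \right)} = - 3 c \left(6 + c\right)$ ($t{\left(c \right)} = - 3 \left(c \left(6 + c\right) - \left(-5 + 5\right)^{2}\right) = - 3 \left(c \left(6 + c\right) - 0^{2}\right) = - 3 \left(c \left(6 + c\right) - 0\right) = - 3 \left(c \left(6 + c\right) + 0\right) = - 3 c \left(6 + c\right)$)
$l = 34$ ($l = \left(-34\right) \left(-1\right) = 34$)
$l - t{\left(-217 \right)} = 34 - \left(-3\right) \left(-217\right) \left(6 - 217\right) = 34 - \left(-3\right) \left(-217\right) \left(-211\right) = 34 - -137361 = 34 + 137361 = 137395$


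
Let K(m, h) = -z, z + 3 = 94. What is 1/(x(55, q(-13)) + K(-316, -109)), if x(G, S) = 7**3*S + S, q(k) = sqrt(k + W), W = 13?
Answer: -1/91 ≈ -0.010989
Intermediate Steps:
z = 91 (z = -3 + 94 = 91)
q(k) = sqrt(13 + k) (q(k) = sqrt(k + 13) = sqrt(13 + k))
x(G, S) = 344*S (x(G, S) = 343*S + S = 344*S)
K(m, h) = -91 (K(m, h) = -1*91 = -91)
1/(x(55, q(-13)) + K(-316, -109)) = 1/(344*sqrt(13 - 13) - 91) = 1/(344*sqrt(0) - 91) = 1/(344*0 - 91) = 1/(0 - 91) = 1/(-91) = -1/91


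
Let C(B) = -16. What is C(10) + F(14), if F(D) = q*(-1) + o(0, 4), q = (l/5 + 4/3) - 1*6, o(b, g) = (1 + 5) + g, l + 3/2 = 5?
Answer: -61/30 ≈ -2.0333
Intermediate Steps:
l = 7/2 (l = -3/2 + 5 = 7/2 ≈ 3.5000)
o(b, g) = 6 + g
q = -119/30 (q = ((7/2)/5 + 4/3) - 1*6 = ((7/2)*(⅕) + 4*(⅓)) - 6 = (7/10 + 4/3) - 6 = 61/30 - 6 = -119/30 ≈ -3.9667)
F(D) = 419/30 (F(D) = -119/30*(-1) + (6 + 4) = 119/30 + 10 = 419/30)
C(10) + F(14) = -16 + 419/30 = -61/30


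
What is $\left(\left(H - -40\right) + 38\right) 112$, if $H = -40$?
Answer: $4256$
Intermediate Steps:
$\left(\left(H - -40\right) + 38\right) 112 = \left(\left(-40 - -40\right) + 38\right) 112 = \left(\left(-40 + 40\right) + 38\right) 112 = \left(0 + 38\right) 112 = 38 \cdot 112 = 4256$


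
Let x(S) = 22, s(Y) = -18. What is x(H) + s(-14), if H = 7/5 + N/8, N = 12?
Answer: 4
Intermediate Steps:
H = 29/10 (H = 7/5 + 12/8 = 7*(⅕) + 12*(⅛) = 7/5 + 3/2 = 29/10 ≈ 2.9000)
x(H) + s(-14) = 22 - 18 = 4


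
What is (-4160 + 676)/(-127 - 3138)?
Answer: 3484/3265 ≈ 1.0671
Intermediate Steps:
(-4160 + 676)/(-127 - 3138) = -3484/(-3265) = -3484*(-1/3265) = 3484/3265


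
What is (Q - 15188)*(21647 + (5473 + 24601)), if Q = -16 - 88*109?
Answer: -1282473916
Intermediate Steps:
Q = -9608 (Q = -16 - 9592 = -9608)
(Q - 15188)*(21647 + (5473 + 24601)) = (-9608 - 15188)*(21647 + (5473 + 24601)) = -24796*(21647 + 30074) = -24796*51721 = -1282473916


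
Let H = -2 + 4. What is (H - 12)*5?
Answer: -50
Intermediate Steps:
H = 2
(H - 12)*5 = (2 - 12)*5 = -10*5 = -50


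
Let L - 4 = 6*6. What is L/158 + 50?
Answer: 3970/79 ≈ 50.253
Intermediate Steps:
L = 40 (L = 4 + 6*6 = 4 + 36 = 40)
L/158 + 50 = 40/158 + 50 = (1/158)*40 + 50 = 20/79 + 50 = 3970/79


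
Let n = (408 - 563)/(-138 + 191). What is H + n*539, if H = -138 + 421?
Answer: -68546/53 ≈ -1293.3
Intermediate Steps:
n = -155/53 ≈ -2.9245
H = 283
H + n*539 = 283 - 155/53*539 = 283 - 83545/53 = -68546/53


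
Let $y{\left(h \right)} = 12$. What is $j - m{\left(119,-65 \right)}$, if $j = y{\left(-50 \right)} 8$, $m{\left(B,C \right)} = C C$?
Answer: $-4129$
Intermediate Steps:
$m{\left(B,C \right)} = C^{2}$
$j = 96$ ($j = 12 \cdot 8 = 96$)
$j - m{\left(119,-65 \right)} = 96 - \left(-65\right)^{2} = 96 - 4225 = -4129$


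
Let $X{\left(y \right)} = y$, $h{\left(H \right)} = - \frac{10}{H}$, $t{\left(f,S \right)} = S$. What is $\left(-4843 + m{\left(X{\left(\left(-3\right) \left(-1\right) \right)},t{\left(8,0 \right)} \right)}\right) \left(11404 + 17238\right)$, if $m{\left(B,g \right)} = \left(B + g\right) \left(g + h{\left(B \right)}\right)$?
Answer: $-138999626$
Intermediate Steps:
$m{\left(B,g \right)} = \left(B + g\right) \left(g - \frac{10}{B}\right)$
$\left(-4843 + m{\left(X{\left(\left(-3\right) \left(-1\right) \right)},t{\left(8,0 \right)} \right)}\right) \left(11404 + 17238\right) = \left(-4843 + \left(-10 + 0^{2} + \left(-3\right) \left(-1\right) 0 - \frac{0}{\left(-3\right) \left(-1\right)}\right)\right) \left(11404 + 17238\right) = \left(-4843 + \left(-10 + 0 + 3 \cdot 0 - \frac{0}{3}\right)\right) 28642 = \left(-4843 + \left(-10 + 0 + 0 - 0 \cdot \frac{1}{3}\right)\right) 28642 = \left(-4843 + \left(-10 + 0 + 0 + 0\right)\right) 28642 = \left(-4843 - 10\right) 28642 = \left(-4853\right) 28642 = -138999626$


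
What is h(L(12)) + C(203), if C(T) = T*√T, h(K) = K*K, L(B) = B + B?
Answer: 576 + 203*√203 ≈ 3468.3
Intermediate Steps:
L(B) = 2*B
h(K) = K²
C(T) = T^(3/2)
h(L(12)) + C(203) = (2*12)² + 203^(3/2) = 24² + 203*√203 = 576 + 203*√203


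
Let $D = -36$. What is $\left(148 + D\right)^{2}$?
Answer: $12544$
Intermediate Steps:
$\left(148 + D\right)^{2} = \left(148 - 36\right)^{2} = 112^{2} = 12544$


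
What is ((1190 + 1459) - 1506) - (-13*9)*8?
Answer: 2079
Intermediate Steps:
((1190 + 1459) - 1506) - (-13*9)*8 = (2649 - 1506) - (-117)*8 = 1143 - 1*(-936) = 1143 + 936 = 2079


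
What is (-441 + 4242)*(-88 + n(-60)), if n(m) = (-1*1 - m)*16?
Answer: 3253656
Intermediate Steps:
n(m) = -16 - 16*m (n(m) = (-1 - m)*16 = -16 - 16*m)
(-441 + 4242)*(-88 + n(-60)) = (-441 + 4242)*(-88 + (-16 - 16*(-60))) = 3801*(-88 + (-16 + 960)) = 3801*(-88 + 944) = 3801*856 = 3253656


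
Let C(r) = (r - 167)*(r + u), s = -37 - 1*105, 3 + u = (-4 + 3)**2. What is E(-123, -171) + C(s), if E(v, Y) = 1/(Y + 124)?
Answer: 2091311/47 ≈ 44496.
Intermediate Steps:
E(v, Y) = 1/(124 + Y)
u = -2 (u = -3 + (-4 + 3)**2 = -3 + (-1)**2 = -3 + 1 = -2)
s = -142 (s = -37 - 105 = -142)
C(r) = (-167 + r)*(-2 + r) (C(r) = (r - 167)*(r - 2) = (-167 + r)*(-2 + r))
E(-123, -171) + C(s) = 1/(124 - 171) + (334 + (-142)**2 - 169*(-142)) = 1/(-47) + (334 + 20164 + 23998) = -1/47 + 44496 = 2091311/47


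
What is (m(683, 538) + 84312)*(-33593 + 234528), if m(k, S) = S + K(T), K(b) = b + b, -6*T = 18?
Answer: 17048129140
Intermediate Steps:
T = -3 (T = -⅙*18 = -3)
K(b) = 2*b
m(k, S) = -6 + S (m(k, S) = S + 2*(-3) = S - 6 = -6 + S)
(m(683, 538) + 84312)*(-33593 + 234528) = ((-6 + 538) + 84312)*(-33593 + 234528) = (532 + 84312)*200935 = 84844*200935 = 17048129140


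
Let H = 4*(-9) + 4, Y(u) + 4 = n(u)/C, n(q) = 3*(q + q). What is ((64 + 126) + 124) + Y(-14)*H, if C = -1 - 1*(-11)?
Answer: 3554/5 ≈ 710.80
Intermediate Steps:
n(q) = 6*q (n(q) = 3*(2*q) = 6*q)
C = 10 (C = -1 + 11 = 10)
Y(u) = -4 + 3*u/5 (Y(u) = -4 + (6*u)/10 = -4 + (6*u)*(⅒) = -4 + 3*u/5)
H = -32 (H = -36 + 4 = -32)
((64 + 126) + 124) + Y(-14)*H = ((64 + 126) + 124) + (-4 + (⅗)*(-14))*(-32) = (190 + 124) + (-4 - 42/5)*(-32) = 314 - 62/5*(-32) = 314 + 1984/5 = 3554/5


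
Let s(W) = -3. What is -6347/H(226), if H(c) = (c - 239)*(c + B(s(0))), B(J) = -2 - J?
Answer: 6347/2951 ≈ 2.1508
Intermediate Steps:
H(c) = (1 + c)*(-239 + c) (H(c) = (c - 239)*(c + (-2 - 1*(-3))) = (-239 + c)*(c + (-2 + 3)) = (-239 + c)*(c + 1) = (-239 + c)*(1 + c) = (1 + c)*(-239 + c))
-6347/H(226) = -6347/(-239 + 226**2 - 238*226) = -6347/(-239 + 51076 - 53788) = -6347/(-2951) = -6347*(-1/2951) = 6347/2951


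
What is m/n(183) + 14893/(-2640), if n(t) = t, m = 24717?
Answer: 20842487/161040 ≈ 129.42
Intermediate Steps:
m/n(183) + 14893/(-2640) = 24717/183 + 14893/(-2640) = 24717*(1/183) + 14893*(-1/2640) = 8239/61 - 14893/2640 = 20842487/161040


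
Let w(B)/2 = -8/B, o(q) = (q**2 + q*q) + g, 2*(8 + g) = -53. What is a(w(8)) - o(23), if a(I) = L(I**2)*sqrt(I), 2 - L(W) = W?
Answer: -2047/2 - 2*I*sqrt(2) ≈ -1023.5 - 2.8284*I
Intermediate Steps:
g = -69/2 (g = -8 + (1/2)*(-53) = -8 - 53/2 = -69/2 ≈ -34.500)
L(W) = 2 - W
o(q) = -69/2 + 2*q**2 (o(q) = (q**2 + q*q) - 69/2 = (q**2 + q**2) - 69/2 = 2*q**2 - 69/2 = -69/2 + 2*q**2)
w(B) = -16/B (w(B) = 2*(-8/B) = -16/B)
a(I) = sqrt(I)*(2 - I**2) (a(I) = (2 - I**2)*sqrt(I) = sqrt(I)*(2 - I**2))
a(w(8)) - o(23) = sqrt(-16/8)*(2 - (-16/8)**2) - (-69/2 + 2*23**2) = sqrt(-16*1/8)*(2 - (-16*1/8)**2) - (-69/2 + 2*529) = sqrt(-2)*(2 - 1*(-2)**2) - (-69/2 + 1058) = (I*sqrt(2))*(2 - 1*4) - 1*2047/2 = (I*sqrt(2))*(2 - 4) - 2047/2 = (I*sqrt(2))*(-2) - 2047/2 = -2*I*sqrt(2) - 2047/2 = -2047/2 - 2*I*sqrt(2)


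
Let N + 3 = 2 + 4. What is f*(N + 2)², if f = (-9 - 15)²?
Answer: 14400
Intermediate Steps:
N = 3 (N = -3 + (2 + 4) = -3 + 6 = 3)
f = 576 (f = (-24)² = 576)
f*(N + 2)² = 576*(3 + 2)² = 576*5² = 576*25 = 14400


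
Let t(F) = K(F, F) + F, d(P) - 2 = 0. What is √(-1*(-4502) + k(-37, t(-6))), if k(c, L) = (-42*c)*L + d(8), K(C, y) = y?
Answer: 8*I*√221 ≈ 118.93*I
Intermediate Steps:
d(P) = 2 (d(P) = 2 + 0 = 2)
t(F) = 2*F (t(F) = F + F = 2*F)
k(c, L) = 2 - 42*L*c (k(c, L) = (-42*c)*L + 2 = -42*L*c + 2 = 2 - 42*L*c)
√(-1*(-4502) + k(-37, t(-6))) = √(-1*(-4502) + (2 - 42*2*(-6)*(-37))) = √(4502 + (2 - 42*(-12)*(-37))) = √(4502 + (2 - 18648)) = √(4502 - 18646) = √(-14144) = 8*I*√221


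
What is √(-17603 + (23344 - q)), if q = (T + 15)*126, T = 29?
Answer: √197 ≈ 14.036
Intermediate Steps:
q = 5544 (q = (29 + 15)*126 = 44*126 = 5544)
√(-17603 + (23344 - q)) = √(-17603 + (23344 - 1*5544)) = √(-17603 + (23344 - 5544)) = √(-17603 + 17800) = √197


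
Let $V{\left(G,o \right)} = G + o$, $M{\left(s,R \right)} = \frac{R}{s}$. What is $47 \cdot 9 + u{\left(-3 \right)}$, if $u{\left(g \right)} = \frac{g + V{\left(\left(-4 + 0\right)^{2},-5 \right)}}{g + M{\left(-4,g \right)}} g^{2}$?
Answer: $391$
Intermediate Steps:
$u{\left(g \right)} = \frac{4 g \left(11 + g\right)}{3}$ ($u{\left(g \right)} = \frac{g - \left(5 - \left(-4 + 0\right)^{2}\right)}{g + \frac{g}{-4}} g^{2} = \frac{g - \left(5 - \left(-4\right)^{2}\right)}{g + g \left(- \frac{1}{4}\right)} g^{2} = \frac{g + \left(16 - 5\right)}{g - \frac{g}{4}} g^{2} = \frac{g + 11}{\frac{3}{4} g} g^{2} = \left(11 + g\right) \frac{4}{3 g} g^{2} = \frac{4 \left(11 + g\right)}{3 g} g^{2} = \frac{4 g \left(11 + g\right)}{3}$)
$47 \cdot 9 + u{\left(-3 \right)} = 47 \cdot 9 + \frac{4}{3} \left(-3\right) \left(11 - 3\right) = 423 + \frac{4}{3} \left(-3\right) 8 = 423 - 32 = 391$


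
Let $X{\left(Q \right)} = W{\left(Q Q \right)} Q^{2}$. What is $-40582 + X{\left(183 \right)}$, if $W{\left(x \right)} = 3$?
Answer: $59885$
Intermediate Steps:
$X{\left(Q \right)} = 3 Q^{2}$
$-40582 + X{\left(183 \right)} = -40582 + 3 \cdot 183^{2} = -40582 + 3 \cdot 33489 = -40582 + 100467 = 59885$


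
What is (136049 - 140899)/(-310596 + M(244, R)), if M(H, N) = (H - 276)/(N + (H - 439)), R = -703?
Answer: 1088825/69728794 ≈ 0.015615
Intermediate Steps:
M(H, N) = (-276 + H)/(-439 + H + N) (M(H, N) = (-276 + H)/(N + (-439 + H)) = (-276 + H)/(-439 + H + N))
(136049 - 140899)/(-310596 + M(244, R)) = (136049 - 140899)/(-310596 + (-276 + 244)/(-439 + 244 - 703)) = -4850/(-310596 - 32/(-898)) = -4850/(-310596 - 1/898*(-32)) = -4850/(-310596 + 16/449) = -4850/(-139457588/449) = -4850*(-449/139457588) = 1088825/69728794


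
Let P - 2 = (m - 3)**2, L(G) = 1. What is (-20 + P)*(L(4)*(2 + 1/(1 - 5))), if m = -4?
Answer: 217/4 ≈ 54.250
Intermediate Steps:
P = 51 (P = 2 + (-4 - 3)**2 = 2 + (-7)**2 = 2 + 49 = 51)
(-20 + P)*(L(4)*(2 + 1/(1 - 5))) = (-20 + 51)*(1*(2 + 1/(1 - 5))) = 31*(1*(2 + 1/(-4))) = 31*(1*(2 - 1/4)) = 31*(1*(7/4)) = 31*(7/4) = 217/4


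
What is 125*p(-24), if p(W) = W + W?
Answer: -6000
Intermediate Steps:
p(W) = 2*W
125*p(-24) = 125*(2*(-24)) = 125*(-48) = -6000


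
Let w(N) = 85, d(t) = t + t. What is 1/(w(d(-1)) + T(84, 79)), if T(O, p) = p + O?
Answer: 1/248 ≈ 0.0040323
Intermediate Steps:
T(O, p) = O + p
d(t) = 2*t
1/(w(d(-1)) + T(84, 79)) = 1/(85 + (84 + 79)) = 1/(85 + 163) = 1/248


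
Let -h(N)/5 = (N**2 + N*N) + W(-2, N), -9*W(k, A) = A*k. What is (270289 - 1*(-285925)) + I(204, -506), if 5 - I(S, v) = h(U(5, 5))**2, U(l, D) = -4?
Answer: 43093739/81 ≈ 5.3202e+5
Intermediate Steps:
W(k, A) = -A*k/9
h(N) = -10*N**2 - 10*N/9 (h(N) = -5*((N**2 + N*N) - 1/9*N*(-2)) = -5*((N**2 + N**2) + 2*N/9) = -5*(2*N**2 + 2*N/9) = -10*N**2 - 10*N/9)
I(S, v) = -1959595/81 (I(S, v) = 5 - ((10/9)*(-4)*(-1 - 9*(-4)))**2 = 5 - ((10/9)*(-4)*(-1 + 36))**2 = 5 - ((10/9)*(-4)*35)**2 = 5 - (-1400/9)**2 = 5 - 1*1960000/81 = 5 - 1960000/81 = -1959595/81)
(270289 - 1*(-285925)) + I(204, -506) = (270289 - 1*(-285925)) - 1959595/81 = (270289 + 285925) - 1959595/81 = 556214 - 1959595/81 = 43093739/81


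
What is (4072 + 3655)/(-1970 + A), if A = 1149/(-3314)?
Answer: -25607278/6529729 ≈ -3.9216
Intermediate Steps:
A = -1149/3314 (A = 1149*(-1/3314) = -1149/3314 ≈ -0.34671)
(4072 + 3655)/(-1970 + A) = (4072 + 3655)/(-1970 - 1149/3314) = 7727/(-6529729/3314) = 7727*(-3314/6529729) = -25607278/6529729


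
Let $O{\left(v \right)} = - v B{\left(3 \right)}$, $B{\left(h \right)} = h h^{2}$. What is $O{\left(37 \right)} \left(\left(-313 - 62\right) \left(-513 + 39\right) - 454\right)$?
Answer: $-177118704$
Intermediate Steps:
$B{\left(h \right)} = h^{3}$
$O{\left(v \right)} = - 27 v$ ($O{\left(v \right)} = - v 3^{3} = - v 27 = - 27 v$)
$O{\left(37 \right)} \left(\left(-313 - 62\right) \left(-513 + 39\right) - 454\right) = \left(-27\right) 37 \left(\left(-313 - 62\right) \left(-513 + 39\right) - 454\right) = - 999 \left(\left(-375\right) \left(-474\right) - 454\right) = - 999 \left(177750 - 454\right) = \left(-999\right) 177296 = -177118704$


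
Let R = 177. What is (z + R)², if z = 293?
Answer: 220900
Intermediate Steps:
(z + R)² = (293 + 177)² = 470² = 220900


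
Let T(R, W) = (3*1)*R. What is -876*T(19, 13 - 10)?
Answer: -49932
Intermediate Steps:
T(R, W) = 3*R
-876*T(19, 13 - 10) = -2628*19 = -876*57 = -49932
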